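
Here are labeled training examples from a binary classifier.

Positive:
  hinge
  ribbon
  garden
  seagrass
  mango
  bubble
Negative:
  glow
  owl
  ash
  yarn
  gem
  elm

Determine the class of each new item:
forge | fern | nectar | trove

One predicate separates the groups cleanly: length ≥ 5.

Positive, Negative, Positive, Positive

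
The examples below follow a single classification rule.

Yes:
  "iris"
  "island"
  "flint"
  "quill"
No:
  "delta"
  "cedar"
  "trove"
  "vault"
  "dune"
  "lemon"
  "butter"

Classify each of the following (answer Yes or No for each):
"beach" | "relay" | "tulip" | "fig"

No, No, Yes, Yes

Looking at the examples, the only property every 'Yes' case has and every 'No' case lacks is: contains 'i'.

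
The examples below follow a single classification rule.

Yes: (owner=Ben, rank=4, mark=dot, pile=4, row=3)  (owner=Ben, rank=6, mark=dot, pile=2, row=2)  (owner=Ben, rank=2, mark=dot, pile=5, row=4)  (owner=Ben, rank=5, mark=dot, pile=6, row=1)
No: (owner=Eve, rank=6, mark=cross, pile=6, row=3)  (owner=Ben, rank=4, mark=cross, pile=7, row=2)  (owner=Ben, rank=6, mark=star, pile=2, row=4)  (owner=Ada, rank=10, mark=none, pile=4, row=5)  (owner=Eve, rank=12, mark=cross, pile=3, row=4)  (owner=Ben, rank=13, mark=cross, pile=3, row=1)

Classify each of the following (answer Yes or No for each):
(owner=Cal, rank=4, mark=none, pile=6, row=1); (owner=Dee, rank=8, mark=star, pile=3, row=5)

All 'Yes' examples share one property — mark is dot — and every 'No' example lacks it.
(owner=Cal, rank=4, mark=none, pile=6, row=1): No (mark is none). (owner=Dee, rank=8, mark=star, pile=3, row=5): No (mark is star).

No, No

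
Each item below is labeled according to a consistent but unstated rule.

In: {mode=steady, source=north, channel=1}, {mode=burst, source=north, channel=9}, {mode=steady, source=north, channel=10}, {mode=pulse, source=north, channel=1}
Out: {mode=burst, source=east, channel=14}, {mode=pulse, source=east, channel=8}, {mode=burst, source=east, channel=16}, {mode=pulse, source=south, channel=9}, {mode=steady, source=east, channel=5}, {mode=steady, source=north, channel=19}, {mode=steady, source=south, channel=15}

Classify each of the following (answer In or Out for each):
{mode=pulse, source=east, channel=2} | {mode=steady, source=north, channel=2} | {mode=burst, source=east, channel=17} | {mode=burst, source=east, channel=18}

Rule: source is north AND channel ≤ 10. This holds for each 'In' example and fails for each 'Out' one.
{mode=pulse, source=east, channel=2} — source is east, channel = 2, hence Out. {mode=steady, source=north, channel=2} — source is north, channel = 2, hence In. {mode=burst, source=east, channel=17} — source is east, channel = 17, hence Out. {mode=burst, source=east, channel=18} — source is east, channel = 18, hence Out.

Out, In, Out, Out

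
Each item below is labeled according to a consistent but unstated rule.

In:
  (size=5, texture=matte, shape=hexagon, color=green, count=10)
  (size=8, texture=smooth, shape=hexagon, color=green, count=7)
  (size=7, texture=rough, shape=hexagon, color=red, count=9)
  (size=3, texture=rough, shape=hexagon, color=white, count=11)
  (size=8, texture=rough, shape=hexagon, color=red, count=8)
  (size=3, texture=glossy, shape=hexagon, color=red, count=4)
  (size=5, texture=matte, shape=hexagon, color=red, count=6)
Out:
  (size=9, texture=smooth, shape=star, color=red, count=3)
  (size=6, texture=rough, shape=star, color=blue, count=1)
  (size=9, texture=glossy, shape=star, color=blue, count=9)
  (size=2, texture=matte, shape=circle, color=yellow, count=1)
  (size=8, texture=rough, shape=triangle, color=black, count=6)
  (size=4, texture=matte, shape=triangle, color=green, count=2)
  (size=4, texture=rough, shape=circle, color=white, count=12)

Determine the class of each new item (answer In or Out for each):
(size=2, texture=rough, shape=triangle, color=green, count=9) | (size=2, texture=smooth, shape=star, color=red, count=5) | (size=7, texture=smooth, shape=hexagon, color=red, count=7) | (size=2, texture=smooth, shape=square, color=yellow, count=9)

Out, Out, In, Out

A rule that fits every label: shape is hexagon — true of each 'In' example, false of each 'Out' one.
(size=2, texture=rough, shape=triangle, color=green, count=9): shape is triangle — doesn't match, so Out. (size=2, texture=smooth, shape=star, color=red, count=5): shape is star — doesn't match, so Out. (size=7, texture=smooth, shape=hexagon, color=red, count=7): shape is hexagon — matches, so In. (size=2, texture=smooth, shape=square, color=yellow, count=9): shape is square — doesn't match, so Out.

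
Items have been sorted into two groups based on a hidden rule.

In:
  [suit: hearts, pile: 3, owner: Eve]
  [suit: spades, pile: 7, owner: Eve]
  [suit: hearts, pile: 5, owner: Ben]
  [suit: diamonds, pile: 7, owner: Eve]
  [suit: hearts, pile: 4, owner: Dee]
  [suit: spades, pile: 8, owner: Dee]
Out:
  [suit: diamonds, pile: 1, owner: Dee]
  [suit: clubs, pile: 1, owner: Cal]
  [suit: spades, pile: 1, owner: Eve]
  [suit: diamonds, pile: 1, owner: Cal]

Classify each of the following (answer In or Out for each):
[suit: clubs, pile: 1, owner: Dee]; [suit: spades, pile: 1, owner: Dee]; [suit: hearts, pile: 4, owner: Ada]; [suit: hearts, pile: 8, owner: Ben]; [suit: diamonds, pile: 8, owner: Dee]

Out, Out, In, In, In

Every 'In' example satisfies: pile ≥ 3. None of the 'Out' examples do.
[suit: clubs, pile: 1, owner: Dee] → pile = 1 → Out. [suit: spades, pile: 1, owner: Dee] → pile = 1 → Out. [suit: hearts, pile: 4, owner: Ada] → pile = 4 → In. [suit: hearts, pile: 8, owner: Ben] → pile = 8 → In. [suit: diamonds, pile: 8, owner: Dee] → pile = 8 → In.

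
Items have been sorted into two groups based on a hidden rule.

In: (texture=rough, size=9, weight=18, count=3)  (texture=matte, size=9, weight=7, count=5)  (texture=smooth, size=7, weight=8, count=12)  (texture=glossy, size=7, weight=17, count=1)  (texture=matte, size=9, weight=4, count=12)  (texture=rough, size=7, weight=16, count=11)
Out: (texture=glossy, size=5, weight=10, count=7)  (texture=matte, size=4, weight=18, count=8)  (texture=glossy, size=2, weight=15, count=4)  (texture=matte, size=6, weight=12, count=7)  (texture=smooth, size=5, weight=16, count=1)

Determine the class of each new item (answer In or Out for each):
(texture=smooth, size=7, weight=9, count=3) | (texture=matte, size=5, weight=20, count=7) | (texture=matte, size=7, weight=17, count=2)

The simplest hypothesis consistent with all the labels is: size ≥ 7.
(texture=smooth, size=7, weight=9, count=3): In (size = 7). (texture=matte, size=5, weight=20, count=7): Out (size = 5). (texture=matte, size=7, weight=17, count=2): In (size = 7).

In, Out, In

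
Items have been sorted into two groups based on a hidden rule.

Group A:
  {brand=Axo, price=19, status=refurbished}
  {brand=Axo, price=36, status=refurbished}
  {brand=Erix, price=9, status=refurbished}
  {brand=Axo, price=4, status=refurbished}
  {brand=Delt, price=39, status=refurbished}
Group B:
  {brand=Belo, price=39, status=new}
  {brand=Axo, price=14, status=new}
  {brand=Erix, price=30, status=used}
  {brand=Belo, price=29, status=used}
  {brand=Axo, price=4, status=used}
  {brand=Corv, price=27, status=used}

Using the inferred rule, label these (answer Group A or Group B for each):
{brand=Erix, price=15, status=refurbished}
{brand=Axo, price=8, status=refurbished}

Group A, Group A

'Group A' ⟺ status is refurbished.
{brand=Erix, price=15, status=refurbished} — status is refurbished, hence Group A. {brand=Axo, price=8, status=refurbished} — status is refurbished, hence Group A.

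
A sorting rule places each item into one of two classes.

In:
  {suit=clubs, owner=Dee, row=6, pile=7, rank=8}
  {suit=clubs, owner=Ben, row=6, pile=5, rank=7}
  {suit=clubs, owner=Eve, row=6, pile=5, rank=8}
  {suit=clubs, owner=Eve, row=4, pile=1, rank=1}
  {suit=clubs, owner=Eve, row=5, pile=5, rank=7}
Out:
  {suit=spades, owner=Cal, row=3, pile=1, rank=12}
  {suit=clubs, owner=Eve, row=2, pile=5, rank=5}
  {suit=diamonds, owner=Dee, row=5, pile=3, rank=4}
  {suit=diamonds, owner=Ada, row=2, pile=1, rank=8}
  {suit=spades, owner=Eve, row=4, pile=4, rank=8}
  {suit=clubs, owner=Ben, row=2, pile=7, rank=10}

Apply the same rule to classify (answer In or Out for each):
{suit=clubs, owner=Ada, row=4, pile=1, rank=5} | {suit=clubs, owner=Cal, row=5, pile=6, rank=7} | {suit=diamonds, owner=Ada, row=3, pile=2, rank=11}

In, In, Out

The rule appears to be: suit is clubs AND row ≥ 3.
{suit=clubs, owner=Ada, row=4, pile=1, rank=5} → suit is clubs, row = 4 → In. {suit=clubs, owner=Cal, row=5, pile=6, rank=7} → suit is clubs, row = 5 → In. {suit=diamonds, owner=Ada, row=3, pile=2, rank=11} → suit is diamonds, row = 3 → Out.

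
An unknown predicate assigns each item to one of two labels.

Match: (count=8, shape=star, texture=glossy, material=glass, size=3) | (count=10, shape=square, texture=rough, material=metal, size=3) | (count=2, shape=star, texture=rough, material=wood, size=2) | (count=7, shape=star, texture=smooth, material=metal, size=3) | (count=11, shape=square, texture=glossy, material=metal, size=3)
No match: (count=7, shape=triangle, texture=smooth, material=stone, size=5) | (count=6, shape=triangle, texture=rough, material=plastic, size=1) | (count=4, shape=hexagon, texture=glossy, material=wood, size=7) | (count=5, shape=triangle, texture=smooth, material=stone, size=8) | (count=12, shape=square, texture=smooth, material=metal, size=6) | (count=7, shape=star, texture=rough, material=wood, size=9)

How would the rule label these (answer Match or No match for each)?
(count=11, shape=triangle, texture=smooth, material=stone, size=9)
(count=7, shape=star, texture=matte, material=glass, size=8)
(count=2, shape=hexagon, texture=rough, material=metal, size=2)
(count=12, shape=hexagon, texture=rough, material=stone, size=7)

No match, No match, Match, No match

All 'Match' examples share one property — size ≥ 2 AND size ≤ 3 — and every 'No match' example lacks it.
(count=11, shape=triangle, texture=smooth, material=stone, size=9) → size = 9 → No match. (count=7, shape=star, texture=matte, material=glass, size=8) → size = 8 → No match. (count=2, shape=hexagon, texture=rough, material=metal, size=2) → size = 2 → Match. (count=12, shape=hexagon, texture=rough, material=stone, size=7) → size = 7 → No match.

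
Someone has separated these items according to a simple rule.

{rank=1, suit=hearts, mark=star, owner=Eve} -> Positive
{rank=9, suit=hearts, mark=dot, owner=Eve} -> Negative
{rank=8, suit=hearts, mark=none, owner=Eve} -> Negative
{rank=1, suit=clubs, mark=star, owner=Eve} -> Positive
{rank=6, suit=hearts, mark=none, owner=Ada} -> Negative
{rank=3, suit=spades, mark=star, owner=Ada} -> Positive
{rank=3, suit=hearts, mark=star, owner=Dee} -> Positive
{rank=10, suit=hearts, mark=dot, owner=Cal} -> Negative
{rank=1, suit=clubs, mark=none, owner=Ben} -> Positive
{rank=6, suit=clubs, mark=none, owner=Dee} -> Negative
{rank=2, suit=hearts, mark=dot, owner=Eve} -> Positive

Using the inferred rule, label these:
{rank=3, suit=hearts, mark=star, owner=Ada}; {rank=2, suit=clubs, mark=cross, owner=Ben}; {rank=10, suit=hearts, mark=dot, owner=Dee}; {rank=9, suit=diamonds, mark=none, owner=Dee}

The common property of the 'Positive' items is: rank ≤ 3. No 'Negative' item has it.
Positive: {rank=3, suit=hearts, mark=star, owner=Ada}, since rank = 3. Positive: {rank=2, suit=clubs, mark=cross, owner=Ben}, since rank = 2. Negative: {rank=10, suit=hearts, mark=dot, owner=Dee}, since rank = 10. Negative: {rank=9, suit=diamonds, mark=none, owner=Dee}, since rank = 9.

Positive, Positive, Negative, Negative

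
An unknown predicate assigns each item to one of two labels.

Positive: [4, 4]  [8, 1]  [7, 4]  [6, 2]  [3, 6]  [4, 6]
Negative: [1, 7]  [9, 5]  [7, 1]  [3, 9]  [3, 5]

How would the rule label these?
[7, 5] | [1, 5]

All 'Positive' examples share one property — product is even — and every 'Negative' example lacks it.
[7, 5]: 7·5 = 35 — does not satisfy this, so Negative. [1, 5]: 1·5 = 5 — does not satisfy this, so Negative.

Negative, Negative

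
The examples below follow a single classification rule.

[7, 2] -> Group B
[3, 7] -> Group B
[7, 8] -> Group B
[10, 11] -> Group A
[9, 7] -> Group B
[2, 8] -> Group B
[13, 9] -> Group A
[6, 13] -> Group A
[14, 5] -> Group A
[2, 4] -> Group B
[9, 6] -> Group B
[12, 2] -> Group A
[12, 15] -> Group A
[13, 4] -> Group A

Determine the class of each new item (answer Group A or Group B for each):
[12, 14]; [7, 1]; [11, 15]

One predicate separates the groups cleanly: max ≥ 10.
[12, 14]: max 14 — has this property, so Group A. [7, 1]: max 7 — does not pass, so Group B. [11, 15]: max 15 — has this property, so Group A.

Group A, Group B, Group A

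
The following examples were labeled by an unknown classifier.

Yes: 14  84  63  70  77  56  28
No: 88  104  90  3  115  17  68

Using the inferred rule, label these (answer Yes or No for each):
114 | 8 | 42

Every 'Yes' example satisfies: multiple of 7. None of the 'No' examples do.
114: 114 = 7·16 + 2 — lacks this property, so No.
8: 8 = 7·1 + 1 — lacks this property, so No.
42: 42 = 7·6 — qualifies, so Yes.

No, No, Yes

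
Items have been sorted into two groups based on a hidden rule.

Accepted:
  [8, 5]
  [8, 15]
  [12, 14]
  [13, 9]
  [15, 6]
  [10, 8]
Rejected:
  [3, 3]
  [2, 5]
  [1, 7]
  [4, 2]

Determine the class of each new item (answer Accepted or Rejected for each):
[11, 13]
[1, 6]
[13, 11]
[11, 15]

The classifier is using: sum ≥ 13.
[11, 13] — 11+13 = 24, hence Accepted.
[1, 6] — 1+6 = 7, hence Rejected.
[13, 11] — 13+11 = 24, hence Accepted.
[11, 15] — 11+15 = 26, hence Accepted.

Accepted, Rejected, Accepted, Accepted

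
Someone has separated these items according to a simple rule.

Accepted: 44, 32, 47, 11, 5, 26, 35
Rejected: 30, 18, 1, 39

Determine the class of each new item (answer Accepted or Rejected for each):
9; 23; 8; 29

The simplest hypothesis consistent with all the labels is: ≡ 2 (mod 3).
Rejected: 9, since 9 mod 3 = 0.
Accepted: 23, since 23 mod 3 = 2.
Accepted: 8, since 8 mod 3 = 2.
Accepted: 29, since 29 mod 3 = 2.

Rejected, Accepted, Accepted, Accepted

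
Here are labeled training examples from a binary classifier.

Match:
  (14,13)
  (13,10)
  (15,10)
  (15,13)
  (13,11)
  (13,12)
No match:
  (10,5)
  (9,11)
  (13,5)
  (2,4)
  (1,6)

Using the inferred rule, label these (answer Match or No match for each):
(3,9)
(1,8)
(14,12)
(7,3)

The common property of the 'Match' items is: sum ≥ 23. No 'No match' item has it.
(3,9): 3+9 = 12 — fails this test, so No match. (1,8): 1+8 = 9 — fails this test, so No match. (14,12): 14+12 = 26 — qualifies, so Match. (7,3): 7+3 = 10 — fails this test, so No match.

No match, No match, Match, No match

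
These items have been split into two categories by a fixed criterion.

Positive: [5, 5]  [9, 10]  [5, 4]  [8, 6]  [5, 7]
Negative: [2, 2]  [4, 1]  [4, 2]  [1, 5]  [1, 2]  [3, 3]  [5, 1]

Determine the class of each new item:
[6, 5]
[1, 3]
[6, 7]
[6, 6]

The classifier is using: sum ≥ 9.
[6, 5]: Positive (6+5 = 11). [1, 3]: Negative (1+3 = 4). [6, 7]: Positive (6+7 = 13). [6, 6]: Positive (6+6 = 12).

Positive, Negative, Positive, Positive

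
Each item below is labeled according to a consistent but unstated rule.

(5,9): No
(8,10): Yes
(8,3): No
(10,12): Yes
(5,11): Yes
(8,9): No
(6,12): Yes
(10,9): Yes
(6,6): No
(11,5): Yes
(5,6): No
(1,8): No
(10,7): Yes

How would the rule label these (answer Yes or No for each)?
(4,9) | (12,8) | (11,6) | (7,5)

The distinguishing property — max ≥ 10 — holds for all the 'Yes' cases and none of the 'No' cases.

No, Yes, Yes, No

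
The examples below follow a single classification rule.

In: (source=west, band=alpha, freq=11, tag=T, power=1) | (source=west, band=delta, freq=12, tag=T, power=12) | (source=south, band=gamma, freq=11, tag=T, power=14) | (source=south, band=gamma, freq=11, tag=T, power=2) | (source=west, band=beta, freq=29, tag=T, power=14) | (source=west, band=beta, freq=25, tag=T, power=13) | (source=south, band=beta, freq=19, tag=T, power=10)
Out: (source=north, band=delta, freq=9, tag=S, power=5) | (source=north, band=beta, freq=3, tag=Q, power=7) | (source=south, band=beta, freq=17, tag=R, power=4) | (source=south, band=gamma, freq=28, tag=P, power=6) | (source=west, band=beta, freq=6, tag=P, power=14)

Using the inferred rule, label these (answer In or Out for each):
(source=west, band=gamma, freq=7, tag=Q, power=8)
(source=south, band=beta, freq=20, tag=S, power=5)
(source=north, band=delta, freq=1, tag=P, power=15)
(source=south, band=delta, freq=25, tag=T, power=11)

Checking candidate rules against both groups, what survives is: tag is T.
(source=west, band=gamma, freq=7, tag=Q, power=8): tag is Q, fails this test → Out. (source=south, band=beta, freq=20, tag=S, power=5): tag is S, fails this test → Out. (source=north, band=delta, freq=1, tag=P, power=15): tag is P, fails this test → Out. (source=south, band=delta, freq=25, tag=T, power=11): tag is T, fits → In.

Out, Out, Out, In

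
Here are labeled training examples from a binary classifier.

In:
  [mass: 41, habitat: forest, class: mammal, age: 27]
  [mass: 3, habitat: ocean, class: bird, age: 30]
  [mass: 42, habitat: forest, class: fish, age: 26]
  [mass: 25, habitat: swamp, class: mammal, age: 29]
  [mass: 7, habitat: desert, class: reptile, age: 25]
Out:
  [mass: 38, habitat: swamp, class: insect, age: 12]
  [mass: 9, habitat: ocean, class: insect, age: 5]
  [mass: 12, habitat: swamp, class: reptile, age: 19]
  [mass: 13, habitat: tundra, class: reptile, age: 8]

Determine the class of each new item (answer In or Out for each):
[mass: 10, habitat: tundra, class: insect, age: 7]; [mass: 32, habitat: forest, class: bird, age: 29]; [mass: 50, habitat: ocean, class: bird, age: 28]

The simplest hypothesis consistent with all the labels is: age ≥ 25.
[mass: 10, habitat: tundra, class: insect, age: 7]: age = 7, does not satisfy this → Out. [mass: 32, habitat: forest, class: bird, age: 29]: age = 29, meets the rule → In. [mass: 50, habitat: ocean, class: bird, age: 28]: age = 28, meets the rule → In.

Out, In, In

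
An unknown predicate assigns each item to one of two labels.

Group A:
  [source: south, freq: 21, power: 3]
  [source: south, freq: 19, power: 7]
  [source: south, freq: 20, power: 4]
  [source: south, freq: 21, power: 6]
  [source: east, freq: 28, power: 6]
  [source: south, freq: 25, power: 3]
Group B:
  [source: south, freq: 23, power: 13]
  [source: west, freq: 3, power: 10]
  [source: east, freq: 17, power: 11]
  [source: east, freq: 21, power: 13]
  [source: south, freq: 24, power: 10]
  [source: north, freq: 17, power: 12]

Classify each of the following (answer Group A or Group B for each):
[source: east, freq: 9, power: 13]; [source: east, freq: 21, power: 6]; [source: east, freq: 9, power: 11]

The distinguishing property — power ≤ 7 — holds for all the 'Group A' cases and none of the 'Group B' cases.
[source: east, freq: 9, power: 13] — power = 13, hence Group B.
[source: east, freq: 21, power: 6] — power = 6, hence Group A.
[source: east, freq: 9, power: 11] — power = 11, hence Group B.

Group B, Group A, Group B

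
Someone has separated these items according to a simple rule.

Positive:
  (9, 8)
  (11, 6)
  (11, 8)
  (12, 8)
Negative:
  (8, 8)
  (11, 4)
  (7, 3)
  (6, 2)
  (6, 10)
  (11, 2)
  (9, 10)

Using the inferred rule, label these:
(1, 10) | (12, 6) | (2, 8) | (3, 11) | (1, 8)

Negative, Positive, Negative, Negative, Negative

Every 'Positive' example satisfies: first > second AND sum ≥ 16. None of the 'Negative' examples do.
(1, 10): 1 < 10, 1+10 = 11, does not fit → Negative.
(12, 6): 12 > 6, 12+6 = 18, qualifies → Positive.
(2, 8): 2 < 8, 2+8 = 10, does not fit → Negative.
(3, 11): 3 < 11, 3+11 = 14, does not fit → Negative.
(1, 8): 1 < 8, 1+8 = 9, does not fit → Negative.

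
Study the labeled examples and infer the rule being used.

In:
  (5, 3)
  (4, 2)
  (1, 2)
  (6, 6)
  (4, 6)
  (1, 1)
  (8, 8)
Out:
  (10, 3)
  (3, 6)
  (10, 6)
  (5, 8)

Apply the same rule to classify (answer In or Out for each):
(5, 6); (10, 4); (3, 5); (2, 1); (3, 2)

A rule that fits every label: |first − second| ≤ 2 — true of each 'In' example, false of each 'Out' one.

In, Out, In, In, In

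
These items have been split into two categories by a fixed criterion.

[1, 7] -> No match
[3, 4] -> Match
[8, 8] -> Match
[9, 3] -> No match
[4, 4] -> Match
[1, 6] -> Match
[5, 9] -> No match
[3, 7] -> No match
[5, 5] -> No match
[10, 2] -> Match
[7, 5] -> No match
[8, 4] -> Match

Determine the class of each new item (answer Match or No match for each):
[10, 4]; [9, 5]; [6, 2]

Match, No match, Match

Every 'Match' example satisfies: second is even. None of the 'No match' examples do.
[10, 4] — second 4, hence Match.
[9, 5] — second 5, hence No match.
[6, 2] — second 2, hence Match.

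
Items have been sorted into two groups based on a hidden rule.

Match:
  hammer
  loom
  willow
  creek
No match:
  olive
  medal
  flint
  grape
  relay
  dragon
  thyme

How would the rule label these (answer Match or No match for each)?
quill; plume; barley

A rule that fits every label: has a double letter — true of each 'Match' example, false of each 'No match' one.
quill: 'll' doubled, satisfies this → Match. plume: no doubled letter, doesn't match → No match. barley: no doubled letter, doesn't match → No match.

Match, No match, No match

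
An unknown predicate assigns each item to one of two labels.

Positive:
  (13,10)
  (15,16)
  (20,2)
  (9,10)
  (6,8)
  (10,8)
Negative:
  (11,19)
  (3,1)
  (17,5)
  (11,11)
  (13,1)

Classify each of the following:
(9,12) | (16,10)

All 'Positive' examples share one property — second is even — and every 'Negative' example lacks it.

Positive, Positive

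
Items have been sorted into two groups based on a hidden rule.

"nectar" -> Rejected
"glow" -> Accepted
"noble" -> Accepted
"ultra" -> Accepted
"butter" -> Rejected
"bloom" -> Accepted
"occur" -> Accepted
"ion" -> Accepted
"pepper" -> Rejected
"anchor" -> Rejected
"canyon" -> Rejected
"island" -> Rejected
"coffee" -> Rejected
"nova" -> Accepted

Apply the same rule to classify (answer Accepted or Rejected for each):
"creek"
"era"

Accepted, Accepted

The simplest hypothesis consistent with all the labels is: length ≤ 5.
"creek": Accepted (length 5).
"era": Accepted (length 3).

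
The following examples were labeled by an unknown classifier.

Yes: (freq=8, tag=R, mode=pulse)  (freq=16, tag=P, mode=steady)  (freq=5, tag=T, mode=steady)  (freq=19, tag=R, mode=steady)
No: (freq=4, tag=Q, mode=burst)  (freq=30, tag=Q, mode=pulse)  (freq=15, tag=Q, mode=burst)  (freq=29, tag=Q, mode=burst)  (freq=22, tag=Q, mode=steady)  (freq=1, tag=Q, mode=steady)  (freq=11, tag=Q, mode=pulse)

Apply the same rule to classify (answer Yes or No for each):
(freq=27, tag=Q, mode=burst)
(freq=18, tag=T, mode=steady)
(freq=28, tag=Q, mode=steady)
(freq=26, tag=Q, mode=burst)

'Yes' ⟺ tag is not Q.
(freq=27, tag=Q, mode=burst) — tag is Q, hence No. (freq=18, tag=T, mode=steady) — tag is T, hence Yes. (freq=28, tag=Q, mode=steady) — tag is Q, hence No. (freq=26, tag=Q, mode=burst) — tag is Q, hence No.

No, Yes, No, No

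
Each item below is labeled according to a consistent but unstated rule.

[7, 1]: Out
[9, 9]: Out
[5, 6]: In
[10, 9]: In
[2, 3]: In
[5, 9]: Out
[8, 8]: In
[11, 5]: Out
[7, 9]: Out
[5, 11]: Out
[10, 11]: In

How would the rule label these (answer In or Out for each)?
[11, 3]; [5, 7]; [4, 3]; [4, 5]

Out, Out, In, In

The common property of the 'In' items is: product is even. No 'Out' item has it.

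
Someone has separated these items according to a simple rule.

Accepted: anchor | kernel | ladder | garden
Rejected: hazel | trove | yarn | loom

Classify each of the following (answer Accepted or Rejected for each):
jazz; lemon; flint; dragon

Rejected, Rejected, Rejected, Accepted

The rule appears to be: length 6.
jazz: length 4, doesn't qualify → Rejected.
lemon: length 5, doesn't qualify → Rejected.
flint: length 5, doesn't qualify → Rejected.
dragon: length 6, has this property → Accepted.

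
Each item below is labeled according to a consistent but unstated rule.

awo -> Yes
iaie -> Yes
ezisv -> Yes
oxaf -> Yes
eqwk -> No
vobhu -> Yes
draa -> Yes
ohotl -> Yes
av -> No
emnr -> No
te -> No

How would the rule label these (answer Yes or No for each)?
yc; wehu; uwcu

No, Yes, Yes

The pattern is that an item is 'Yes' exactly when: has ≥ 2 vowels.
yc: 0 vowels, does not satisfy this → No. wehu: 2 vowels, fits → Yes. uwcu: 2 vowels, fits → Yes.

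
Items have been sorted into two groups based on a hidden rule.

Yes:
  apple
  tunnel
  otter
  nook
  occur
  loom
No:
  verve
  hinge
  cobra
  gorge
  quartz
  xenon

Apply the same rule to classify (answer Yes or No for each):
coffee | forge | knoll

Yes, No, Yes

Looking at the examples, the only property every 'Yes' case has and every 'No' case lacks is: has a double letter.
coffee: Yes ('ff' doubled).
forge: No (no doubled letter).
knoll: Yes ('ll' doubled).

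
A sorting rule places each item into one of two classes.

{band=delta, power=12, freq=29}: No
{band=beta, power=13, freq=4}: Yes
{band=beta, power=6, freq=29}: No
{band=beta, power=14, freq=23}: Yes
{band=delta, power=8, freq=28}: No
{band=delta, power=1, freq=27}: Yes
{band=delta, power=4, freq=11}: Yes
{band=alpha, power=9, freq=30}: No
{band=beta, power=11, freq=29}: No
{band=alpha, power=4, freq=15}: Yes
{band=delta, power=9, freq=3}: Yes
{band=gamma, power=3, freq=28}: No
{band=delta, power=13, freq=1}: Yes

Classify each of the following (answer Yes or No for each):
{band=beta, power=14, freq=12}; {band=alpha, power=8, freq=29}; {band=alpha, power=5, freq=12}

Yes, No, Yes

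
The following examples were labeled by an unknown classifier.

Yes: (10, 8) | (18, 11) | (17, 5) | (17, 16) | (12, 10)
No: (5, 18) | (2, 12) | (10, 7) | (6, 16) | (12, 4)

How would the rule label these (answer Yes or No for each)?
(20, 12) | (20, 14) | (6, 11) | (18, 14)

Yes, Yes, No, Yes

The simplest hypothesis consistent with all the labels is: first > second AND sum ≥ 18.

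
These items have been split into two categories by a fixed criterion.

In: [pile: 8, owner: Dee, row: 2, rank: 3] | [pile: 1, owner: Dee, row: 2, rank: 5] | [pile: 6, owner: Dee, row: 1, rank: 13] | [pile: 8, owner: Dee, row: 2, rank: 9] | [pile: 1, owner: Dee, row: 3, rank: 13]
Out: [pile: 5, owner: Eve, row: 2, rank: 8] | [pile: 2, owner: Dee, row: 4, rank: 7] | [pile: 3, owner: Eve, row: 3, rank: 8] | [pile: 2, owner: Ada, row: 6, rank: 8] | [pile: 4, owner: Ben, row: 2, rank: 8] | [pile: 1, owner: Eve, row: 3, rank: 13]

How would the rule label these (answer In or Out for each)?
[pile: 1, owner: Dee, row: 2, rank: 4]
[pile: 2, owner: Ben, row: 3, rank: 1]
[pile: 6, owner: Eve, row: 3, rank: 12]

In, Out, Out

'In' ⟺ owner is Dee AND row ≤ 3.
[pile: 1, owner: Dee, row: 2, rank: 4]: owner is Dee, row = 2, meets the rule → In.
[pile: 2, owner: Ben, row: 3, rank: 1]: owner is Ben, row = 3, does not pass → Out.
[pile: 6, owner: Eve, row: 3, rank: 12]: owner is Eve, row = 3, does not pass → Out.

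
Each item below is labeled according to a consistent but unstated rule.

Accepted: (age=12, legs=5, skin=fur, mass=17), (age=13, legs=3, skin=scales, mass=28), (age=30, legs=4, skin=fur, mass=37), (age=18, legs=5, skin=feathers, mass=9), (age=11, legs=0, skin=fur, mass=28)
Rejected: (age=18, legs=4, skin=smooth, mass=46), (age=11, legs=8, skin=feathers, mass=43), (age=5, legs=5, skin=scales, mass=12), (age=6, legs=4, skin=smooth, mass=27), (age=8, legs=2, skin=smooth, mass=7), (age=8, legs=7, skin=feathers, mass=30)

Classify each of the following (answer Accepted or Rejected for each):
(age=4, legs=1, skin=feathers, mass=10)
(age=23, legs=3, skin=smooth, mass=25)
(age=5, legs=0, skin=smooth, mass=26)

The common property of the 'Accepted' items is: age ≥ 11 AND mass ≤ 37. No 'Rejected' item has it.
Rejected: (age=4, legs=1, skin=feathers, mass=10), since age = 4, mass = 10.
Accepted: (age=23, legs=3, skin=smooth, mass=25), since age = 23, mass = 25.
Rejected: (age=5, legs=0, skin=smooth, mass=26), since age = 5, mass = 26.

Rejected, Accepted, Rejected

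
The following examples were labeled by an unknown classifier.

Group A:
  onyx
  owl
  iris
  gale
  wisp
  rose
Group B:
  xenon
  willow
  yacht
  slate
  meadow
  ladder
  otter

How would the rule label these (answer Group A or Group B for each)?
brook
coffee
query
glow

The common property of the 'Group A' items is: length ≤ 4. No 'Group B' item has it.
brook → length 5 → Group B. coffee → length 6 → Group B. query → length 5 → Group B. glow → length 4 → Group A.

Group B, Group B, Group B, Group A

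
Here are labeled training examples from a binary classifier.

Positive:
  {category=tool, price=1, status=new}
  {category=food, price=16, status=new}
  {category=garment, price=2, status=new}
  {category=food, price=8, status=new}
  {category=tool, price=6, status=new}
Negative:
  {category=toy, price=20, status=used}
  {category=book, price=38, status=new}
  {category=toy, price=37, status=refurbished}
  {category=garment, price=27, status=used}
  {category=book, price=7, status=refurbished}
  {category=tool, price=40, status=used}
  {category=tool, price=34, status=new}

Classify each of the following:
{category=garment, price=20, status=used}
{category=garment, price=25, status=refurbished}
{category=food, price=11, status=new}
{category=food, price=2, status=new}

Negative, Negative, Positive, Positive

Rule: status is new AND price ≤ 16. This holds for each 'Positive' example and fails for each 'Negative' one.
{category=garment, price=20, status=used} → status is used, price = 20 → Negative. {category=garment, price=25, status=refurbished} → status is refurbished, price = 25 → Negative. {category=food, price=11, status=new} → status is new, price = 11 → Positive. {category=food, price=2, status=new} → status is new, price = 2 → Positive.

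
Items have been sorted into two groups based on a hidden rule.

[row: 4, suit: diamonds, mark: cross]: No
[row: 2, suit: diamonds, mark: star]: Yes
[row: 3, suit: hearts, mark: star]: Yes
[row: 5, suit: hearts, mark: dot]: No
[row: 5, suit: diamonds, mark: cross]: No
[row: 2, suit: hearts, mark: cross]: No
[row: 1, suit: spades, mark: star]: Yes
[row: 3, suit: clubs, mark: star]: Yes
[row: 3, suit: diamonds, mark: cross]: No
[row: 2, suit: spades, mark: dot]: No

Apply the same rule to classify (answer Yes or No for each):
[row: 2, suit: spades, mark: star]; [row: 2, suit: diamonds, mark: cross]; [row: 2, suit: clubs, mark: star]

Yes, No, Yes

The rule appears to be: mark is star.
[row: 2, suit: spades, mark: star] — mark is star, hence Yes.
[row: 2, suit: diamonds, mark: cross] — mark is cross, hence No.
[row: 2, suit: clubs, mark: star] — mark is star, hence Yes.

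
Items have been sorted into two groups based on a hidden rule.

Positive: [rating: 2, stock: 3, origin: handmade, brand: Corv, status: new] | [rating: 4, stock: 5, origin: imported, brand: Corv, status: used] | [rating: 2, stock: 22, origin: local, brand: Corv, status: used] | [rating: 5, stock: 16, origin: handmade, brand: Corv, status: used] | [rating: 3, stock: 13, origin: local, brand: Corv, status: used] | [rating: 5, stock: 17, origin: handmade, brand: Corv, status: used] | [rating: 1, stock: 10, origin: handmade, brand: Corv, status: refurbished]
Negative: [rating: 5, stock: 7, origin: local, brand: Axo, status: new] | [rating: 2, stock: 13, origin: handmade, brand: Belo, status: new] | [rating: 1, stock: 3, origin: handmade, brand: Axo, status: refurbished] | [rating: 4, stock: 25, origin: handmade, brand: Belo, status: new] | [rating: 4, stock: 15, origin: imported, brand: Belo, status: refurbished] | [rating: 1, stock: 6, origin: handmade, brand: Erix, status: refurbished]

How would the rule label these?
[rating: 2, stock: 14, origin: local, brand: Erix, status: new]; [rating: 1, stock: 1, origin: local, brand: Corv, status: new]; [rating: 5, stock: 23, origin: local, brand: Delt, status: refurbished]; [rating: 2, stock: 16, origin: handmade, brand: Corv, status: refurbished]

The classifier is using: brand is Corv.
[rating: 2, stock: 14, origin: local, brand: Erix, status: new] → brand is Erix → Negative.
[rating: 1, stock: 1, origin: local, brand: Corv, status: new] → brand is Corv → Positive.
[rating: 5, stock: 23, origin: local, brand: Delt, status: refurbished] → brand is Delt → Negative.
[rating: 2, stock: 16, origin: handmade, brand: Corv, status: refurbished] → brand is Corv → Positive.

Negative, Positive, Negative, Positive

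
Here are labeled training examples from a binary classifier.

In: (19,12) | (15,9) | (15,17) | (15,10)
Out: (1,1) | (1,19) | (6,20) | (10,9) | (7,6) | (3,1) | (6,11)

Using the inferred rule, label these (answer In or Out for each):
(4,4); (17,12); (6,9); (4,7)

Out, In, Out, Out

All 'In' examples share one property — first ≥ 11 — and every 'Out' example lacks it.
(4,4): first 4 — doesn't match, so Out.
(17,12): first 17 — passes, so In.
(6,9): first 6 — doesn't match, so Out.
(4,7): first 4 — doesn't match, so Out.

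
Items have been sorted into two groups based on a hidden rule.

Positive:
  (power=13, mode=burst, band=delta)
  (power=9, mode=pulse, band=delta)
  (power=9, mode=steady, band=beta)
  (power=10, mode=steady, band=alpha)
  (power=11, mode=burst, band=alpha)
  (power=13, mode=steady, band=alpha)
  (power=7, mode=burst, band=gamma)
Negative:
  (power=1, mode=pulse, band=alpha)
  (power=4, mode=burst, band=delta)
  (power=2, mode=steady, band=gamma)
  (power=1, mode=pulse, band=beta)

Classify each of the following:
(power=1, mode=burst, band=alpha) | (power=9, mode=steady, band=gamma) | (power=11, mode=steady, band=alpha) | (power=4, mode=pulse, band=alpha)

Negative, Positive, Positive, Negative

The simplest hypothesis consistent with all the labels is: power ≥ 7.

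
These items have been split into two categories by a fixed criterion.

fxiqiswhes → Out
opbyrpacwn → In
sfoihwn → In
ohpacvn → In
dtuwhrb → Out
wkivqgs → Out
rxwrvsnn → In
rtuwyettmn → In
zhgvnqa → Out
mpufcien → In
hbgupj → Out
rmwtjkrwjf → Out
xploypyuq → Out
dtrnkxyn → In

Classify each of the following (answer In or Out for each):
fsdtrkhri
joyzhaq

The classifier is using: ends with 'n'.
fsdtrkhri: ends with 'i', lacks this property → Out.
joyzhaq: ends with 'q', lacks this property → Out.

Out, Out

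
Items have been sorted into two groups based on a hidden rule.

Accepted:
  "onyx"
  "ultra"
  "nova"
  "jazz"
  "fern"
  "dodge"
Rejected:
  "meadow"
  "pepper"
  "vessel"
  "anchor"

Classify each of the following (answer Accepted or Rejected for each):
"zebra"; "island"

Accepted, Rejected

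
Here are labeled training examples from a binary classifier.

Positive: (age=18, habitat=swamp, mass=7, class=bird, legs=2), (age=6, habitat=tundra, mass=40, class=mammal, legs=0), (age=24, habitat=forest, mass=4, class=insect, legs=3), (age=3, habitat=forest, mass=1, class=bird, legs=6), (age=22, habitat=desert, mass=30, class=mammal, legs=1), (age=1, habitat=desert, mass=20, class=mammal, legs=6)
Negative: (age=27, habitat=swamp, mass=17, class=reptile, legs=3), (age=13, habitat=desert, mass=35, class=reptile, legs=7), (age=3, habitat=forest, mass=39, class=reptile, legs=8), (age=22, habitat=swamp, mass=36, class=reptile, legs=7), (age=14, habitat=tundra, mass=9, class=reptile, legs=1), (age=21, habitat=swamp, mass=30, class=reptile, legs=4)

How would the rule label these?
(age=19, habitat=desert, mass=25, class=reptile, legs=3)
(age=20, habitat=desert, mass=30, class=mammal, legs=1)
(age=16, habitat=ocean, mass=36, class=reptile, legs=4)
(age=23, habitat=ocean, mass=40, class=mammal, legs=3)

The distinguishing property — class is not reptile — holds for all the 'Positive' cases and none of the 'Negative' cases.
(age=19, habitat=desert, mass=25, class=reptile, legs=3): Negative (class is reptile).
(age=20, habitat=desert, mass=30, class=mammal, legs=1): Positive (class is mammal).
(age=16, habitat=ocean, mass=36, class=reptile, legs=4): Negative (class is reptile).
(age=23, habitat=ocean, mass=40, class=mammal, legs=3): Positive (class is mammal).

Negative, Positive, Negative, Positive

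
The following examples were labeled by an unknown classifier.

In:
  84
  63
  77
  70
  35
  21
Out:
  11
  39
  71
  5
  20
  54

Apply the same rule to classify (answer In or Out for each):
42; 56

In, In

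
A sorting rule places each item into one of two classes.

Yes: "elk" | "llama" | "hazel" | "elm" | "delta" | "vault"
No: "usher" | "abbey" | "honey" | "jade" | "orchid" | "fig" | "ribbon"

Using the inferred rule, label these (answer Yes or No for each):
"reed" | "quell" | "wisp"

Rule: contains 'l'. This holds for each 'Yes' example and fails for each 'No' one.
"reed": no 'l' — lacks this property, so No.
"quell": has 'l' — meets the rule, so Yes.
"wisp": no 'l' — lacks this property, so No.

No, Yes, No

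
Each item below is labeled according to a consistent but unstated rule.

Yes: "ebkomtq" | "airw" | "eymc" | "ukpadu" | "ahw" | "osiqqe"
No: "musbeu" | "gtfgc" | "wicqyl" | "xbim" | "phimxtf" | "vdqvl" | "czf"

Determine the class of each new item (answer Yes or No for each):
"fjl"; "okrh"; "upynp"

One predicate separates the groups cleanly: starts with a vowel.
"fjl": starts with 'f' — does not pass, so No. "okrh": starts with 'o' — checks out, so Yes. "upynp": starts with 'u' — checks out, so Yes.

No, Yes, Yes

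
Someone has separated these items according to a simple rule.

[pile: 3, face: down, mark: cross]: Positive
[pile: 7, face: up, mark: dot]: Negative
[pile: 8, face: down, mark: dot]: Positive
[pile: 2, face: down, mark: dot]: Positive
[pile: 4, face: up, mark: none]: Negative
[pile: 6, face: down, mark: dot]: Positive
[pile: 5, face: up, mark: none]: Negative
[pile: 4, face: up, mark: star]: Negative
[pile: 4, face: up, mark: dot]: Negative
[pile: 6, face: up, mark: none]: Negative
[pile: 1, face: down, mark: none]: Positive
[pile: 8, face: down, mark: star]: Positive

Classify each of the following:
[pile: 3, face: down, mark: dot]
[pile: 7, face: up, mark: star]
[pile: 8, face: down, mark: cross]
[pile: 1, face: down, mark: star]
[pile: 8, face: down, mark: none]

Rule: face is down. This holds for each 'Positive' example and fails for each 'Negative' one.

Positive, Negative, Positive, Positive, Positive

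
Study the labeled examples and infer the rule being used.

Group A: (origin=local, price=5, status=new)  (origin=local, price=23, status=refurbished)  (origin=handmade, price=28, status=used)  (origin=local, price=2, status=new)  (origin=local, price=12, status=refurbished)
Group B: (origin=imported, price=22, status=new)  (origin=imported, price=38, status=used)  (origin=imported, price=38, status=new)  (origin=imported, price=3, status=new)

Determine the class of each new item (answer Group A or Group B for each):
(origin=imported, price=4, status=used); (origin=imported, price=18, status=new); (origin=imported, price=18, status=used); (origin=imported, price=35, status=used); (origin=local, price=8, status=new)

'Group A' ⟺ origin is not imported.

Group B, Group B, Group B, Group B, Group A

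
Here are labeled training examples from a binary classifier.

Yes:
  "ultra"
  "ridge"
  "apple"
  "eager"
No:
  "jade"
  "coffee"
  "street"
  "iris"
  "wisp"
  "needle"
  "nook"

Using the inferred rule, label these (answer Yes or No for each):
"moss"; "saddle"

The rule appears to be: odd length.
"moss" — length 4, hence No.
"saddle" — length 6, hence No.

No, No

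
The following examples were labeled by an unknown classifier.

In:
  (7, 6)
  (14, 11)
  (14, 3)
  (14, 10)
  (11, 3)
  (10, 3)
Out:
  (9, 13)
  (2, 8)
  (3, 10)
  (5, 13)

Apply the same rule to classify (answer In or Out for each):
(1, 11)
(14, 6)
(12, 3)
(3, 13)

Out, In, In, Out

The distinguishing property — first > second — holds for all the 'In' cases and none of the 'Out' cases.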